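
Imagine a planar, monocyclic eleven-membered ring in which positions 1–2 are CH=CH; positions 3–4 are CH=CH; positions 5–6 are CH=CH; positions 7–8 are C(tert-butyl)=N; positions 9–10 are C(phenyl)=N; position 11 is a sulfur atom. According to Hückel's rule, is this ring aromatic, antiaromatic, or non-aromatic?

Check conjugation: the double-bond atoms are sp², each contributing one p electron; the doubly-bonded nitrogens are pyridine-type — their lone pairs lie in the ring plane, leaving one electron in the p orbital; the sulfur donates one lone pair from its p orbital — every position has a p orbital, so the cyclic π system is continuous.
Adding the contributions, 5 × 2 = 10 from the double-bond units + 2 from the S atom = 12.
With 12 = 4·3 π electrons, Hückel's rule classifies the planar ring as antiaromatic.

Antiaromatic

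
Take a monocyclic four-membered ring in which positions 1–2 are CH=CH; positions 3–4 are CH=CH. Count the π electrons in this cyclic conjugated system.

4

Check conjugation: every atom in a ring double bond is sp² and brings one electron to the p orbital — every position has a p orbital, so the cyclic π system is continuous.
Counting π electrons: 2 × 2 = 4 from the 2 double-bond units.
This is cyclobutadiene.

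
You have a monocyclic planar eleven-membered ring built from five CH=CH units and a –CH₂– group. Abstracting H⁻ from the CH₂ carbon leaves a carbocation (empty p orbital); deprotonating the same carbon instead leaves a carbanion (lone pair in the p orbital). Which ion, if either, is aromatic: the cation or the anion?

In both ions every ring atom is sp² and contributes a p orbital, so both rings are fully conjugated.
Cation: 5 × 2 + 0 = 10 π electrons → 4(2)+2, aromatic.
Anion: 5 × 2 + 2 = 12 π electrons → 4(3), antiaromatic.

The cation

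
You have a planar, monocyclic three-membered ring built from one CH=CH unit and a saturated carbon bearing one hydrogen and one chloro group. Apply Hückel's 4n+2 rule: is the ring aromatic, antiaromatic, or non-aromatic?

The CH(chloro) position has four σ bonds — that saturated carbon is sp³ and has no p orbital in the ring π system — so the cyclic conjugation is interrupted.
Hückel's rule only applies to fully conjugated rings, so this one is simply non-aromatic.

Non-aromatic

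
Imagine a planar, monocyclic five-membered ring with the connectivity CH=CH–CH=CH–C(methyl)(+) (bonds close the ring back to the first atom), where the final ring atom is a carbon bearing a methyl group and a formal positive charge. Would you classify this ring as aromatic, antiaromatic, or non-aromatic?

Check conjugation: every atom in a ring double bond is sp² and brings one electron to the p orbital; the carbocation has an empty p orbital — every position has a p orbital, so the cyclic π system is continuous.
Tallying contributions gives 2 × 2 = 4 from the double-bond units + 0 from the C(methyl)(+) atom = 4.
4 is a 4n count (n = 1), so the planar conjugated ring is antiaromatic.

Antiaromatic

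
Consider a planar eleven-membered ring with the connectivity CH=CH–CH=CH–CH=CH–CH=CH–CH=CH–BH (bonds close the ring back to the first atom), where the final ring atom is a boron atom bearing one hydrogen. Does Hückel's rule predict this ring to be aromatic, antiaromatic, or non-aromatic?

The p orbitals form a continuous loop: the double-bond atoms are sp², each contributing one p electron; the boron has an empty p orbital. The ring is fully conjugated.
π-electron count: 5 × 2 = 10 from the double-bond units + 0 from the BH atom = 10.
Since 10 = 4·2 + 2, the ring meets the 4n+2 criterion.

Aromatic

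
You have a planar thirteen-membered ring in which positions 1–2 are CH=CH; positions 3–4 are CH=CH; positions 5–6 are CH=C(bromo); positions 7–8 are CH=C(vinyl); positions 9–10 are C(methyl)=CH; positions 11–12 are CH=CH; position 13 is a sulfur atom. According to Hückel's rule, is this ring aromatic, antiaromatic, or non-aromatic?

Aromatic

Check conjugation: the double-bond atoms are sp², each contributing one p electron; the sulfur donates one lone pair from its p orbital — every position has a p orbital, so the cyclic π system is continuous.
Adding the contributions, 6 × 2 = 12 from the double-bond units + 2 from the S atom = 14.
With 14 π electrons (n = 3), the Hückel 4n+2 condition holds.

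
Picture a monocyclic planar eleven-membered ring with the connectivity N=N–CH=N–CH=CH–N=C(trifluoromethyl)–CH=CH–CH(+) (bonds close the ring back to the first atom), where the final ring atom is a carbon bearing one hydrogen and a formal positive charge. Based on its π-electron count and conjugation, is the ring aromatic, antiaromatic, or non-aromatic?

All ring atoms are sp² and supply a p orbital to the ring (each doubly-bonded ring atom is sp² with one p-orbital electron; each =N– nitrogen is pyridine-type (lone pair in the sp² plane, one electron in the p orbital); the carbocation has an empty p orbital); the conjugation is uninterrupted.
Adding the contributions, 5 × 2 = 10 from the double-bond units + 0 from the CH(+) atom = 10.
With 10 π electrons (n = 2), the Hückel 4n+2 condition holds.

Aromatic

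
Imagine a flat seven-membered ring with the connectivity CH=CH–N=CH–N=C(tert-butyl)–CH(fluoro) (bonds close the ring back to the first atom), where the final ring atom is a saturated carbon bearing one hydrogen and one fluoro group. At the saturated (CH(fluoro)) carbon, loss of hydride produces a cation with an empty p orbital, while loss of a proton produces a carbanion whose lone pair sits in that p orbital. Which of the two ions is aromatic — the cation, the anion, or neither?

Once that carbon is sp², every ring atom has a p orbital and both ions are fully conjugated.
Cation: 3 × 2 + 0 = 6 π electrons → 4(1)+2, aromatic.
Anion: 3 × 2 + 2 = 8 π electrons → 4(2), antiaromatic.

The cation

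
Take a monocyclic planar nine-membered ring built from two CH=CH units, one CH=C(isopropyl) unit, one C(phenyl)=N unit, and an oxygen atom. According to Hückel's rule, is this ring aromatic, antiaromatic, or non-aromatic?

All ring atoms are sp² and supply a p orbital to the ring (the double-bond atoms are sp², each contributing one p electron; each sp² =N– keeps its lone pair in-plane and puts one electron into the π system; the oxygen donates one lone pair from its p orbital); the conjugation is uninterrupted.
Adding the contributions, 4 × 2 = 8 from the double-bond units + 2 from the O atom = 10.
10 = 4(2) + 2, which satisfies Hückel's 4n+2 rule.

Aromatic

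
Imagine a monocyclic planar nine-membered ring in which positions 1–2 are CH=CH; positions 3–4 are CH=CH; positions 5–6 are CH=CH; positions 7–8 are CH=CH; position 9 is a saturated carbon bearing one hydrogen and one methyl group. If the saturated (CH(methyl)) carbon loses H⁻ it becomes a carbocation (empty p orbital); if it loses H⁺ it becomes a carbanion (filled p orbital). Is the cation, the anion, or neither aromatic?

In both ions every ring atom is sp² and contributes a p orbital, so both rings are fully conjugated.
Cation: 4 × 2 + 0 = 8 π electrons → 4(2), antiaromatic.
Anion: 4 × 2 + 2 = 10 π electrons → 4(2)+2, aromatic.

The anion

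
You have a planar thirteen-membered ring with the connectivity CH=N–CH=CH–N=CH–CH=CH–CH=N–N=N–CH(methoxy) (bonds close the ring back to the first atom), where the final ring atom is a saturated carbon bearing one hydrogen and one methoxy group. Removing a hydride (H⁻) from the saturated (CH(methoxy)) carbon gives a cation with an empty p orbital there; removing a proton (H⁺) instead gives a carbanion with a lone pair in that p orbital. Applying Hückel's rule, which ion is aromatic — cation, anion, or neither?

Once that carbon is sp², every ring atom has a p orbital and both ions are fully conjugated.
Cation: 6 × 2 + 0 = 12 π electrons → 4(3), antiaromatic.
Anion: 6 × 2 + 2 = 14 π electrons → 4(3)+2, aromatic.

The anion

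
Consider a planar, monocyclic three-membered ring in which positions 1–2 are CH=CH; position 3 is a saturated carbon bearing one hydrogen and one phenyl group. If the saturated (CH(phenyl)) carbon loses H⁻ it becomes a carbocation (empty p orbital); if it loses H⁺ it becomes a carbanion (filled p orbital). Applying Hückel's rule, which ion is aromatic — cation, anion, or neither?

In either ion the ring is fully conjugated: every atom, including the new sp² carbon, supplies a p orbital.
Cation: 1 × 2 + 0 = 2 π electrons → 4(0)+2, aromatic.
Anion: 1 × 2 + 2 = 4 π electrons → 4(1), antiaromatic.

The cation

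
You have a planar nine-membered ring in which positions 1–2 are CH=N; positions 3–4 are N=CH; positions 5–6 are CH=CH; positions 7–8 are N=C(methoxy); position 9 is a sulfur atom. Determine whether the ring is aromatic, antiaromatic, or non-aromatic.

Aromatic

Check conjugation: every atom in a ring double bond is sp² and brings one electron to the p orbital; each =N– nitrogen is pyridine-type (lone pair in the sp² plane, one electron in the p orbital); the sulfur donates one lone pair from its p orbital — every position has a p orbital, so the cyclic π system is continuous.
π-electron count: 4 × 2 = 8 from the double-bond units + 2 from the S atom = 10.
Since 10 = 4·2 + 2, the ring meets the 4n+2 criterion.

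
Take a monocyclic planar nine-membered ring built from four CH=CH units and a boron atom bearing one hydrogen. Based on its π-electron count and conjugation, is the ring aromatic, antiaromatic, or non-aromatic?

All ring atoms are sp² and supply a p orbital to the ring (the double-bond atoms are sp², each contributing one p electron; the boron has an empty p orbital); the conjugation is uninterrupted.
Tallying contributions gives 4 × 2 = 8 from the double-bond units + 0 from the BH atom = 8.
With 8 = 4·2 π electrons, Hückel's rule classifies the planar ring as antiaromatic.

Antiaromatic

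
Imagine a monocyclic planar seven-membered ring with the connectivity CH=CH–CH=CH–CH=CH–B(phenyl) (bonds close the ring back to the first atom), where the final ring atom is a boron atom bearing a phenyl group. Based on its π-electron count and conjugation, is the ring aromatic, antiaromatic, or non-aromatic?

Aromatic

The p orbitals form a continuous loop: the double-bond atoms are sp², each contributing one p electron; the boron has an empty p orbital. The ring is fully conjugated.
Tallying contributions gives 3 × 2 = 6 from the double-bond units + 0 from the B(phenyl) atom = 6.
With 6 π electrons (n = 1), the Hückel 4n+2 condition holds.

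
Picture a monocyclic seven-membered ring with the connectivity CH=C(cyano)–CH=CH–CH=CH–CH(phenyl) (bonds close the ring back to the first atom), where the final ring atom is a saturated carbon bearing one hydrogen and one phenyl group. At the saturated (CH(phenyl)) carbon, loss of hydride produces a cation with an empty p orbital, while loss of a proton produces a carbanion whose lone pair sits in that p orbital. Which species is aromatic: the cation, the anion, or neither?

The cation

Once that carbon is sp², every ring atom has a p orbital and both ions are fully conjugated.
Cation: 3 × 2 + 0 = 6 π electrons → 4(1)+2, aromatic.
Anion: 3 × 2 + 2 = 8 π electrons → 4(2), antiaromatic.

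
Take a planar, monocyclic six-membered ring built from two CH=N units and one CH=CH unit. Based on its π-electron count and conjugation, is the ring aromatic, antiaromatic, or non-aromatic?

Check conjugation: each doubly-bonded ring atom is sp² with one p-orbital electron; each =N– nitrogen is pyridine-type (lone pair in the sp² plane, one electron in the p orbital) — every position has a p orbital, so the cyclic π system is continuous.
Tallying contributions gives 3 × 2 = 6 from the 3 double-bond units.
That gives a 4n+2 count (6, n = 1).

Aromatic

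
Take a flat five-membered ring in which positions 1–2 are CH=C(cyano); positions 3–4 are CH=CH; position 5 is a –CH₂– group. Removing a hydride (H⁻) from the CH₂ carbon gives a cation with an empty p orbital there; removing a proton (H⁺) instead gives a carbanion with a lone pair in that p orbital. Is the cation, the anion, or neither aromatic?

Both ions have a continuous loop of p orbitals — each ring atom is sp².
Cation: 2 × 2 + 0 = 4 π electrons → 4(1), antiaromatic.
Anion: 2 × 2 + 2 = 6 π electrons → 4(1)+2, aromatic.

The anion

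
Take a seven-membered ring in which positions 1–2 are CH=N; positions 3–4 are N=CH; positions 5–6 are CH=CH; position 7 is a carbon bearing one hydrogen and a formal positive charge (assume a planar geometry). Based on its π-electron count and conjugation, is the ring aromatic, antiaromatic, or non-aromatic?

Aromatic

All ring atoms are sp² and supply a p orbital to the ring (the double-bond atoms are sp², each contributing one p electron; each sp² =N– keeps its lone pair in-plane and puts one electron into the π system; the carbocation has an empty p orbital); the conjugation is uninterrupted.
Tallying contributions gives 3 × 2 = 6 from the double-bond units + 0 from the CH(+) atom = 6.
6 = 4(1) + 2, which satisfies Hückel's 4n+2 rule.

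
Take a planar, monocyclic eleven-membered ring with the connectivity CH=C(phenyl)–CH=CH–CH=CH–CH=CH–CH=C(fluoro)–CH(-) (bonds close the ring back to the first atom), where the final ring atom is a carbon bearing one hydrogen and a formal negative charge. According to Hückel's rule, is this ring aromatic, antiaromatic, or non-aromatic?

Antiaromatic

Every ring atom contributes a p orbital perpendicular to the ring (each doubly-bonded ring atom is sp² with one p-orbital electron; the carbanion's lone pair occupies the p orbital), so the π system is cyclic and fully conjugated.
Adding the contributions, 5 × 2 = 10 from the double-bond units + 2 from the CH(-) atom = 12.
12 = 4(3); a planar, fully conjugated 4n system is antiaromatic.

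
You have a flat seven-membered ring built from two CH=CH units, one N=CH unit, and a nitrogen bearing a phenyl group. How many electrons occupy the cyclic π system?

8

Every ring atom contributes a p orbital perpendicular to the ring (each doubly-bonded ring atom is sp² with one p-orbital electron; the doubly-bonded nitrogens are pyridine-type — their lone pairs lie in the ring plane, leaving one electron in the p orbital; the pyrrole-type nitrogen donates its lone pair from the p orbital), so the π system is cyclic and fully conjugated.
π-electron count: 3 × 2 = 6 from the double-bond units + 2 from the N(phenyl) atom = 8.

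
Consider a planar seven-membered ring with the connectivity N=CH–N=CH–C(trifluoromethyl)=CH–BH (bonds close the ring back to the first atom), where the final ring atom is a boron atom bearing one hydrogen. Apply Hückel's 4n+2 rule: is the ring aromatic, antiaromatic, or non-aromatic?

The p orbitals form a continuous loop: every atom in a ring double bond is sp² and brings one electron to the p orbital; each sp² =N– keeps its lone pair in-plane and puts one electron into the π system; the boron has an empty p orbital. The ring is fully conjugated.
Adding the contributions, 3 × 2 = 6 from the double-bond units + 0 from the BH atom = 6.
6 = 4(1) + 2, which satisfies Hückel's 4n+2 rule.

Aromatic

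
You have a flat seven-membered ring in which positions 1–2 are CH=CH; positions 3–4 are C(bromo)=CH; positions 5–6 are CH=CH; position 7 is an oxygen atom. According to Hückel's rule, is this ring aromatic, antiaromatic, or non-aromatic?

Every ring atom contributes a p orbital perpendicular to the ring (the double-bond atoms are sp², each contributing one p electron; the oxygen donates one lone pair from its p orbital), so the π system is cyclic and fully conjugated.
Counting π electrons: 3 × 2 = 6 from the double-bond units + 2 from the O atom = 8.
8 = 4(2); a planar, fully conjugated 4n system is antiaromatic.

Antiaromatic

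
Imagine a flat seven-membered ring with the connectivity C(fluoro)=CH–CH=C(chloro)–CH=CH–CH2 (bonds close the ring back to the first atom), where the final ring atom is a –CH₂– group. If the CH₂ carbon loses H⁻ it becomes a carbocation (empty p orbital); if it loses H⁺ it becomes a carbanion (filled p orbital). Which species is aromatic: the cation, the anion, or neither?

The cation

Once that carbon is sp², every ring atom has a p orbital and both ions are fully conjugated.
Cation: 3 × 2 + 0 = 6 π electrons → 4(1)+2, aromatic.
Anion: 3 × 2 + 2 = 8 π electrons → 4(2), antiaromatic.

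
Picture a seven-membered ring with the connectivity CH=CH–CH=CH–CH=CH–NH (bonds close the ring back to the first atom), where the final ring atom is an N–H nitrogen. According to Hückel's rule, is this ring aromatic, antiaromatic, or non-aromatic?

Antiaromatic

Every ring atom contributes a p orbital perpendicular to the ring (the double-bond atoms are sp², each contributing one p electron; the pyrrole-type nitrogen donates its lone pair from the p orbital), so the π system is cyclic and fully conjugated.
π-electron count: 3 × 2 = 6 from the double-bond units + 2 from the NH atom = 8.
8 = 4(2); a planar, fully conjugated 4n system is antiaromatic.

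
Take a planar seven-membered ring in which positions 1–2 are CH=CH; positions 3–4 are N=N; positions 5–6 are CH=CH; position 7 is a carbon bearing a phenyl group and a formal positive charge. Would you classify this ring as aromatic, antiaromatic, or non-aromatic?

Check conjugation: each doubly-bonded ring atom is sp² with one p-orbital electron; the doubly-bonded nitrogens are pyridine-type — their lone pairs lie in the ring plane, leaving one electron in the p orbital; the carbocation has an empty p orbital — every position has a p orbital, so the cyclic π system is continuous.
Tallying contributions gives 3 × 2 = 6 from the double-bond units + 0 from the C(phenyl)(+) atom = 6.
That gives a 4n+2 count (6, n = 1).

Aromatic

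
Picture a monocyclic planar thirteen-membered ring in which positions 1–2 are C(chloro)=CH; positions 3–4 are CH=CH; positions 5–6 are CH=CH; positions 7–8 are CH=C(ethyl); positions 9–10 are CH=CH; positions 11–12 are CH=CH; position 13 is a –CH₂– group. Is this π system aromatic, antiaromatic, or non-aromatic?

Because the tetrahedral CH₂ carbon is sp³ and has no p orbital in the ring π system at the CH2 position, the π system cannot extend all the way around the ring.
Without a continuous loop of overlapping p orbitals the Hückel electron count never comes into play.

Non-aromatic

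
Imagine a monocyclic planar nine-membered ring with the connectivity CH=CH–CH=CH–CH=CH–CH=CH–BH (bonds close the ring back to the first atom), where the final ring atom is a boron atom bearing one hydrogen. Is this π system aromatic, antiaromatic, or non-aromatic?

Every ring atom contributes a p orbital perpendicular to the ring (every atom in a ring double bond is sp² and brings one electron to the p orbital; the boron has an empty p orbital), so the π system is cyclic and fully conjugated.
π-electron count: 4 × 2 = 8 from the double-bond units + 0 from the BH atom = 8.
8 = 4(2); a planar, fully conjugated 4n system is antiaromatic.

Antiaromatic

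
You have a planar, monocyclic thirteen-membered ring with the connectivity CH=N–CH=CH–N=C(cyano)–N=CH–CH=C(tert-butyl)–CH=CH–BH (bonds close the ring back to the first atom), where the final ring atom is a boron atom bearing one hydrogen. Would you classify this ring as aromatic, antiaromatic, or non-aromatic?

All ring atoms are sp² and supply a p orbital to the ring (each doubly-bonded ring atom is sp² with one p-orbital electron; each sp² =N– keeps its lone pair in-plane and puts one electron into the π system; the boron has an empty p orbital); the conjugation is uninterrupted.
Counting π electrons: 6 × 2 = 12 from the double-bond units + 0 from the BH atom = 12.
12 is a 4n count (n = 3), so the planar conjugated ring is antiaromatic.

Antiaromatic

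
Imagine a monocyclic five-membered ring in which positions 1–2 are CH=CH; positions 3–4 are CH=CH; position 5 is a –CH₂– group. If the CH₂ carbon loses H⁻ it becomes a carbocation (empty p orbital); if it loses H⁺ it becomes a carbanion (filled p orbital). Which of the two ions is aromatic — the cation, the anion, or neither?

The anion

In both ions every ring atom is sp² and contributes a p orbital, so both rings are fully conjugated.
Cation: 2 × 2 + 0 = 4 π electrons → 4(1), antiaromatic.
Anion: 2 × 2 + 2 = 6 π electrons → 4(1)+2, aromatic.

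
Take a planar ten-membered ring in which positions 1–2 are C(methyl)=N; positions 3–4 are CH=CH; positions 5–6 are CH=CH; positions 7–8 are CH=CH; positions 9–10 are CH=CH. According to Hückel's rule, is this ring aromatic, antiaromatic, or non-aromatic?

Aromatic

Check conjugation: every atom in a ring double bond is sp² and brings one electron to the p orbital; each sp² =N– keeps its lone pair in-plane and puts one electron into the π system — every position has a p orbital, so the cyclic π system is continuous.
Tallying contributions gives 5 × 2 = 10 from the 5 double-bond units.
With 10 π electrons (n = 2), the Hückel 4n+2 condition holds.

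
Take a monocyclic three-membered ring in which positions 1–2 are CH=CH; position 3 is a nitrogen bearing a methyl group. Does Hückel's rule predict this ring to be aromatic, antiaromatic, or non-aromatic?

Antiaromatic

Check conjugation: the double-bond atoms are sp², each contributing one p electron; the pyrrole-type nitrogen donates its lone pair from the p orbital — every position has a p orbital, so the cyclic π system is continuous.
π-electron count: 1 × 2 = 2 from the double-bond unit + 2 from the N(methyl) atom = 4.
4 is a 4n count (n = 1), so the planar conjugated ring is antiaromatic.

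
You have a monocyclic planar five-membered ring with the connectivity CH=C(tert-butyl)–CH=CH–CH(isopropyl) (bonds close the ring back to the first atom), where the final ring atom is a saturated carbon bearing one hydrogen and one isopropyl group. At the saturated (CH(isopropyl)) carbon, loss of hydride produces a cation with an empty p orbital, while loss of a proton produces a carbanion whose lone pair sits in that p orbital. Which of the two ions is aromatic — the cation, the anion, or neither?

The anion

Both ions have a continuous loop of p orbitals — each ring atom is sp².
Cation: 2 × 2 + 0 = 4 π electrons → 4(1), antiaromatic.
Anion: 2 × 2 + 2 = 6 π electrons → 4(1)+2, aromatic.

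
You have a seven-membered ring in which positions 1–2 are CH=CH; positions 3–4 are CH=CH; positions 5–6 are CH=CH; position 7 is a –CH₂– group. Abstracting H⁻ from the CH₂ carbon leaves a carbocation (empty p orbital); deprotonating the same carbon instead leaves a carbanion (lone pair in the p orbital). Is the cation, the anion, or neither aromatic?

In both ions every ring atom is sp² and contributes a p orbital, so both rings are fully conjugated.
Cation: 3 × 2 + 0 = 6 π electrons → 4(1)+2, aromatic.
Anion: 3 × 2 + 2 = 8 π electrons → 4(2), antiaromatic.

The cation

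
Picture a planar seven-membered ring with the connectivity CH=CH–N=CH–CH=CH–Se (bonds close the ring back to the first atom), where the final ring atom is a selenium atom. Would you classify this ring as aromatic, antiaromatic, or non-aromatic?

The p orbitals form a continuous loop: each doubly-bonded ring atom is sp² with one p-orbital electron; the doubly-bonded nitrogens are pyridine-type — their lone pairs lie in the ring plane, leaving one electron in the p orbital; the selenium donates one lone pair from its p orbital. The ring is fully conjugated.
Adding the contributions, 3 × 2 = 6 from the double-bond units + 2 from the Se atom = 8.
A 4n π count (8, n = 2) in a planar conjugated ring means antiaromatic.

Antiaromatic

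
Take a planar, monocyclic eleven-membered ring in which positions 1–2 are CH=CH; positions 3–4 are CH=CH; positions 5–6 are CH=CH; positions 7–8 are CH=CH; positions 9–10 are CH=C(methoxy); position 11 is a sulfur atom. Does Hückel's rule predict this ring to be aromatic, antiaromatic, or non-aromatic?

Every ring atom contributes a p orbital perpendicular to the ring (each doubly-bonded ring atom is sp² with one p-orbital electron; the sulfur donates one lone pair from its p orbital), so the π system is cyclic and fully conjugated.
Counting π electrons: 5 × 2 = 10 from the double-bond units + 2 from the S atom = 12.
12 = 4(3); a planar, fully conjugated 4n system is antiaromatic.

Antiaromatic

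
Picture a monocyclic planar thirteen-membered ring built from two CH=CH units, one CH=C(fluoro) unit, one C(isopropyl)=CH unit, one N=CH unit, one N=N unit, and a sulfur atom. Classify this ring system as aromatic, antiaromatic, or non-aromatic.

Check conjugation: the double-bond atoms are sp², each contributing one p electron; each =N– nitrogen is pyridine-type (lone pair in the sp² plane, one electron in the p orbital); the sulfur donates one lone pair from its p orbital — every position has a p orbital, so the cyclic π system is continuous.
Adding the contributions, 6 × 2 = 12 from the double-bond units + 2 from the S atom = 14.
Since 14 = 4·3 + 2, the ring meets the 4n+2 criterion.

Aromatic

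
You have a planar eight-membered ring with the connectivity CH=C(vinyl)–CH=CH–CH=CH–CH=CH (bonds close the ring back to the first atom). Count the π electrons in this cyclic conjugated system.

Every ring atom contributes a p orbital perpendicular to the ring (every atom in a ring double bond is sp² and brings one electron to the p orbital), so the π system is cyclic and fully conjugated.
Tallying contributions gives 4 × 2 = 8 from the 4 double-bond units.

8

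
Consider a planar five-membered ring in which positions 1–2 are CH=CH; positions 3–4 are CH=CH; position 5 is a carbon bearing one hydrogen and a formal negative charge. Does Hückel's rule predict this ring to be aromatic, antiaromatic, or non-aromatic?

Every ring atom contributes a p orbital perpendicular to the ring (the double-bond atoms are sp², each contributing one p electron; the carbanion's lone pair occupies the p orbital), so the π system is cyclic and fully conjugated.
Counting π electrons: 2 × 2 = 4 from the double-bond units + 2 from the CH(-) atom = 6.
That gives a 4n+2 count (6, n = 1).

Aromatic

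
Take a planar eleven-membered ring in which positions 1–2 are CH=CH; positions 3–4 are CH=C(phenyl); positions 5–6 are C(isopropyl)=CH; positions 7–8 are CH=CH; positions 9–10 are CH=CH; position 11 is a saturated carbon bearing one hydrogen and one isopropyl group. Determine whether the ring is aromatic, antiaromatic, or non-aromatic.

Non-aromatic

The CH(isopropyl) carbon is saturated: that saturated carbon is sp³ and has no p orbital in the ring π system. Conjugation is not continuous around the ring.
Hückel's rule only applies to fully conjugated rings, so this one is simply non-aromatic.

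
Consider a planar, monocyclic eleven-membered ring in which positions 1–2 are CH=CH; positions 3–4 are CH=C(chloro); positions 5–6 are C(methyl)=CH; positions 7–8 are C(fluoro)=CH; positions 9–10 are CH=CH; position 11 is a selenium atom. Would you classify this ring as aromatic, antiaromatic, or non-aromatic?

All ring atoms are sp² and supply a p orbital to the ring (each doubly-bonded ring atom is sp² with one p-orbital electron; the selenium donates one lone pair from its p orbital); the conjugation is uninterrupted.
π-electron count: 5 × 2 = 10 from the double-bond units + 2 from the Se atom = 12.
12 = 4(3); a planar, fully conjugated 4n system is antiaromatic.

Antiaromatic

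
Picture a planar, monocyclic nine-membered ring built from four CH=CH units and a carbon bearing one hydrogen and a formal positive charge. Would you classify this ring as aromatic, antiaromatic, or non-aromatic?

Antiaromatic

Check conjugation: every atom in a ring double bond is sp² and brings one electron to the p orbital; the carbocation has an empty p orbital — every position has a p orbital, so the cyclic π system is continuous.
Adding the contributions, 4 × 2 = 8 from the double-bond units + 0 from the CH(+) atom = 8.
With 8 = 4·2 π electrons, Hückel's rule classifies the planar ring as antiaromatic.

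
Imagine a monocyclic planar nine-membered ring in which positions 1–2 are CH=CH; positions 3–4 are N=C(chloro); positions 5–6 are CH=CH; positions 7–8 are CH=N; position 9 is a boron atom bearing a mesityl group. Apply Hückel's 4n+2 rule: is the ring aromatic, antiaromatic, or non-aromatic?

Antiaromatic

Every ring atom contributes a p orbital perpendicular to the ring (the double-bond atoms are sp², each contributing one p electron; each sp² =N– keeps its lone pair in-plane and puts one electron into the π system; the boron has an empty p orbital), so the π system is cyclic and fully conjugated.
Tallying contributions gives 4 × 2 = 8 from the double-bond units + 0 from the B(mesityl) atom = 8.
8 = 4(2); a planar, fully conjugated 4n system is antiaromatic.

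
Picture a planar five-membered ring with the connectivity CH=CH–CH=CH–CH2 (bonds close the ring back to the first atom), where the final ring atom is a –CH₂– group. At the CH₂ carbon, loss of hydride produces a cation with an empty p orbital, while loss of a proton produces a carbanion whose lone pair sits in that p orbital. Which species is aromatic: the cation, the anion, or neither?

In either ion the ring is fully conjugated: every atom, including the new sp² carbon, supplies a p orbital.
Cation: 2 × 2 + 0 = 4 π electrons → 4(1), antiaromatic.
Anion: 2 × 2 + 2 = 6 π electrons → 4(1)+2, aromatic.

The anion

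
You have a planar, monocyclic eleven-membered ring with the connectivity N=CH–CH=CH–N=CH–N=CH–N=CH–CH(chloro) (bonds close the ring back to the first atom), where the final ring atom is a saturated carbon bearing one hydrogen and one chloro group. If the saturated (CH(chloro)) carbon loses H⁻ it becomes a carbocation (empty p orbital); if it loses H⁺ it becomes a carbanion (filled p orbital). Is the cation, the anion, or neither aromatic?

The cation

In both ions every ring atom is sp² and contributes a p orbital, so both rings are fully conjugated.
Cation: 5 × 2 + 0 = 10 π electrons → 4(2)+2, aromatic.
Anion: 5 × 2 + 2 = 12 π electrons → 4(3), antiaromatic.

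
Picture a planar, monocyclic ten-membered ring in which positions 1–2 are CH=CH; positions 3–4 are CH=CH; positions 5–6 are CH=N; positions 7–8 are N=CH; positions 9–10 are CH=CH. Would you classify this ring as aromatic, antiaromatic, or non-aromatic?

Aromatic

All ring atoms are sp² and supply a p orbital to the ring (each doubly-bonded ring atom is sp² with one p-orbital electron; each sp² =N– keeps its lone pair in-plane and puts one electron into the π system); the conjugation is uninterrupted.
Adding the contributions, 5 × 2 = 10 from the 5 double-bond units.
With 10 π electrons (n = 2), the Hückel 4n+2 condition holds.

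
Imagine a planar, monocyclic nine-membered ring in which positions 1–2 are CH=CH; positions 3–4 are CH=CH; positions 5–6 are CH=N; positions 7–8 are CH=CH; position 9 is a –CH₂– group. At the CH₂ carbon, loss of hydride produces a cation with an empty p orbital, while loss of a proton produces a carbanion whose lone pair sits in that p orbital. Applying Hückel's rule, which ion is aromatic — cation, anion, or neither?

The anion

Once that carbon is sp², every ring atom has a p orbital and both ions are fully conjugated.
Cation: 4 × 2 + 0 = 8 π electrons → 4(2), antiaromatic.
Anion: 4 × 2 + 2 = 10 π electrons → 4(2)+2, aromatic.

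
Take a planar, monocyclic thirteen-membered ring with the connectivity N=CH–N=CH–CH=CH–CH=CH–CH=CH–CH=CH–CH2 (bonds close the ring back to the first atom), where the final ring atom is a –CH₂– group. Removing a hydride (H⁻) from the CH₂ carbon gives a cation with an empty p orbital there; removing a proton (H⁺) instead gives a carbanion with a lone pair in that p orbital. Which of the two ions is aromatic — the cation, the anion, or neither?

In either ion the ring is fully conjugated: every atom, including the new sp² carbon, supplies a p orbital.
Cation: 6 × 2 + 0 = 12 π electrons → 4(3), antiaromatic.
Anion: 6 × 2 + 2 = 14 π electrons → 4(3)+2, aromatic.

The anion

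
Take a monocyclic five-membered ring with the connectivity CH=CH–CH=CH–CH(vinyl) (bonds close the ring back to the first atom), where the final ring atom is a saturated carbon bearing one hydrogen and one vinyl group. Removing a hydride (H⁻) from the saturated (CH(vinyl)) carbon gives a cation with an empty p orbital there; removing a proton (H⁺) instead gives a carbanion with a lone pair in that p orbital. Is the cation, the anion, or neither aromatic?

The anion

In either ion the ring is fully conjugated: every atom, including the new sp² carbon, supplies a p orbital.
Cation: 2 × 2 + 0 = 4 π electrons → 4(1), antiaromatic.
Anion: 2 × 2 + 2 = 6 π electrons → 4(1)+2, aromatic.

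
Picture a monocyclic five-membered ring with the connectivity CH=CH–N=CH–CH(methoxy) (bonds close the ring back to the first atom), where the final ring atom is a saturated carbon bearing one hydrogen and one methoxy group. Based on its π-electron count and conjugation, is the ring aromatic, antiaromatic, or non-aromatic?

Non-aromatic

The CH(methoxy) carbon is saturated: that saturated carbon is sp³ and has no p orbital in the ring π system. Conjugation is not continuous around the ring.
Without a continuous loop of overlapping p orbitals the Hückel electron count never comes into play.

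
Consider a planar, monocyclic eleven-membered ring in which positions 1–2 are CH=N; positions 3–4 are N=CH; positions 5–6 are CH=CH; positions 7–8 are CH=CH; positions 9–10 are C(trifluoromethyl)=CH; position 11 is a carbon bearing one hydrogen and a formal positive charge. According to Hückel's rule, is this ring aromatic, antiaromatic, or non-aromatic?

Aromatic

All ring atoms are sp² and supply a p orbital to the ring (each doubly-bonded ring atom is sp² with one p-orbital electron; each =N– nitrogen is pyridine-type (lone pair in the sp² plane, one electron in the p orbital); the carbocation has an empty p orbital); the conjugation is uninterrupted.
Counting π electrons: 5 × 2 = 10 from the double-bond units + 0 from the CH(+) atom = 10.
That gives a 4n+2 count (10, n = 2).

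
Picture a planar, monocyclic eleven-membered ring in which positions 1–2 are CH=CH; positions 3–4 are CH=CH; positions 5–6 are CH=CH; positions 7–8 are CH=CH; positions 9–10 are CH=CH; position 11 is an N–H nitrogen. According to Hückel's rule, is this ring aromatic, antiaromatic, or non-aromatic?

Antiaromatic

Check conjugation: each doubly-bonded ring atom is sp² with one p-orbital electron; the pyrrole-type nitrogen donates its lone pair from the p orbital — every position has a p orbital, so the cyclic π system is continuous.
Tallying contributions gives 5 × 2 = 10 from the double-bond units + 2 from the NH atom = 12.
12 is a 4n count (n = 3), so the planar conjugated ring is antiaromatic.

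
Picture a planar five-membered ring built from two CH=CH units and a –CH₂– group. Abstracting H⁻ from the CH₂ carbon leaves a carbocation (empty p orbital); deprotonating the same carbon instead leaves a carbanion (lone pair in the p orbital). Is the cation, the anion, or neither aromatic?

Both ions have a continuous loop of p orbitals — each ring atom is sp².
Cation: 2 × 2 + 0 = 4 π electrons → 4(1), antiaromatic.
Anion: 2 × 2 + 2 = 6 π electrons → 4(1)+2, aromatic.

The anion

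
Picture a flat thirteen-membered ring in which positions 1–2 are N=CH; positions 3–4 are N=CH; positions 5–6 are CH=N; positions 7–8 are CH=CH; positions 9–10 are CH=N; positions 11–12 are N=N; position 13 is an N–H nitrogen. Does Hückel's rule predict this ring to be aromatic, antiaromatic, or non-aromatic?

Aromatic

The p orbitals form a continuous loop: each doubly-bonded ring atom is sp² with one p-orbital electron; each sp² =N– keeps its lone pair in-plane and puts one electron into the π system; the pyrrole-type nitrogen donates its lone pair from the p orbital. The ring is fully conjugated.
Counting π electrons: 6 × 2 = 12 from the double-bond units + 2 from the NH atom = 14.
14 = 4(3) + 2, which satisfies Hückel's 4n+2 rule.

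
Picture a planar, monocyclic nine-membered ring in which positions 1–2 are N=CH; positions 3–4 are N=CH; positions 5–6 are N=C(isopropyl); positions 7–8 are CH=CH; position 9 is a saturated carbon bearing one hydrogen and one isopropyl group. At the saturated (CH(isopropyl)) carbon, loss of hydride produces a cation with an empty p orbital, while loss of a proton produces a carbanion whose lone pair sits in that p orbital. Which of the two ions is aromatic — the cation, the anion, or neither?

In either ion the ring is fully conjugated: every atom, including the new sp² carbon, supplies a p orbital.
Cation: 4 × 2 + 0 = 8 π electrons → 4(2), antiaromatic.
Anion: 4 × 2 + 2 = 10 π electrons → 4(2)+2, aromatic.

The anion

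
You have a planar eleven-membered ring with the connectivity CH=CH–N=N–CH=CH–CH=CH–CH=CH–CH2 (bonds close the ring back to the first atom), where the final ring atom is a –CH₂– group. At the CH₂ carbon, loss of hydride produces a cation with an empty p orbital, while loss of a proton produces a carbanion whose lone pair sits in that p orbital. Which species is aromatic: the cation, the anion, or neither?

Both ions have a continuous loop of p orbitals — each ring atom is sp².
Cation: 5 × 2 + 0 = 10 π electrons → 4(2)+2, aromatic.
Anion: 5 × 2 + 2 = 12 π electrons → 4(3), antiaromatic.

The cation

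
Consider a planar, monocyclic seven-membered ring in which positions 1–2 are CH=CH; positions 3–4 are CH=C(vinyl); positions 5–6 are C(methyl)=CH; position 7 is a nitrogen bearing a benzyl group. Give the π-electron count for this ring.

8

All ring atoms are sp² and supply a p orbital to the ring (every atom in a ring double bond is sp² and brings one electron to the p orbital; the pyrrole-type nitrogen donates its lone pair from the p orbital); the conjugation is uninterrupted.
Tallying contributions gives 3 × 2 = 6 from the double-bond units + 2 from the N(benzyl) atom = 8.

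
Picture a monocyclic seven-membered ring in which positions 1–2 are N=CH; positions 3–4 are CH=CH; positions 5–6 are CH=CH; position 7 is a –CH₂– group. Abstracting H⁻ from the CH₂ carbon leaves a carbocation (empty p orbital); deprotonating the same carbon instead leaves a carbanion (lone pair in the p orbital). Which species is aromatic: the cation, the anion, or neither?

The cation

Both ions have a continuous loop of p orbitals — each ring atom is sp².
Cation: 3 × 2 + 0 = 6 π electrons → 4(1)+2, aromatic.
Anion: 3 × 2 + 2 = 8 π electrons → 4(2), antiaromatic.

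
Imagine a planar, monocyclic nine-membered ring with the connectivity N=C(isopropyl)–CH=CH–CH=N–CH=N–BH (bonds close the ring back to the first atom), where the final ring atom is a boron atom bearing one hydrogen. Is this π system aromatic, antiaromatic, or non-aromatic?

All ring atoms are sp² and supply a p orbital to the ring (each doubly-bonded ring atom is sp² with one p-orbital electron; the doubly-bonded nitrogens are pyridine-type — their lone pairs lie in the ring plane, leaving one electron in the p orbital; the boron has an empty p orbital); the conjugation is uninterrupted.
Tallying contributions gives 4 × 2 = 8 from the double-bond units + 0 from the BH atom = 8.
With 8 = 4·2 π electrons, Hückel's rule classifies the planar ring as antiaromatic.

Antiaromatic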